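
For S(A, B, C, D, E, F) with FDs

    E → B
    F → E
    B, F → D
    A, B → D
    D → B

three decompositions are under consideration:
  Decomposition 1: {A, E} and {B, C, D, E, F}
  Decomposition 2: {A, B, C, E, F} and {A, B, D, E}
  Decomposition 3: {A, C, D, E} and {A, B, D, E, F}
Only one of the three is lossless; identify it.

Decomposition 2

Decomposition 1: common = {E}, closure = {B, E} → lossy.
Decomposition 2: common = {A, B, E}, closure = {A, B, D, E} → lossless.
Decomposition 3: common = {A, D, E}, closure = {A, B, D, E} → lossy.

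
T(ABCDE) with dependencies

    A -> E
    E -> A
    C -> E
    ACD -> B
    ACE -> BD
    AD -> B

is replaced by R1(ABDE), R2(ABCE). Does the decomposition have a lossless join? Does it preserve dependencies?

lossy and not dependency-preserving

Lossless test: (ABE)⁺ = {ABE}, which is a superkey of neither fragment — lossy.
Dependency preservation: the restricted closure of {ACE} across the fragments never reaches {BD}, so ACE → BD cannot be enforced without a join — not preserved.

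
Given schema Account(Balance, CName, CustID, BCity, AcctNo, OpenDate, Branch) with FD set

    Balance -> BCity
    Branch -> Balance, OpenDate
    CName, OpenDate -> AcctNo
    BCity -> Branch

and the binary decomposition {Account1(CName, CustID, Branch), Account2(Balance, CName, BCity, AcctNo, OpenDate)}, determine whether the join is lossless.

Common attributes: Account1 ∩ Account2 = {CName}.
No dependency enlarges {CName}, so (CName)⁺ = {CName}.
The closure contains neither all of Account1 = {CName, CustID, Branch} nor all of Account2 = {Balance, CName, BCity, AcctNo, OpenDate}, so the common attributes are not a superkey of either fragment. The join is lossy.

No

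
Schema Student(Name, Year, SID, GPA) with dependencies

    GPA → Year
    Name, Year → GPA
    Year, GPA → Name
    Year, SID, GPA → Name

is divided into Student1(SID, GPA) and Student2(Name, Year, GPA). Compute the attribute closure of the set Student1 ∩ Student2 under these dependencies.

Name, Year, GPA

Student1 ∩ Student2 = {GPA}.
GPA → Year applies, adding Year
Year, GPA → Name applies, adding Name
Closure: {Name, Year, GPA}.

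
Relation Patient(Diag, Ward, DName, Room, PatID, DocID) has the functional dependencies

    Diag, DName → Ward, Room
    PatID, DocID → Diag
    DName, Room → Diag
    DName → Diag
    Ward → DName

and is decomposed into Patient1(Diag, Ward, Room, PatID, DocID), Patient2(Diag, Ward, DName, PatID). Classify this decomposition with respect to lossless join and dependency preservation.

lossless and dependency-preserving

Lossless test: (Diag, Ward, PatID)⁺ = {Diag, Ward, DName, Room, PatID}, which contains all of one fragment — lossless.
Dependency preservation: Diag, DName → Ward, Room; DName, Room → Diag are not contained in any single fragment, but the restricted closure of each left-hand side across the fragments still reaches the right-hand side; the remaining FDs each lie inside some fragment. All dependencies are preserved.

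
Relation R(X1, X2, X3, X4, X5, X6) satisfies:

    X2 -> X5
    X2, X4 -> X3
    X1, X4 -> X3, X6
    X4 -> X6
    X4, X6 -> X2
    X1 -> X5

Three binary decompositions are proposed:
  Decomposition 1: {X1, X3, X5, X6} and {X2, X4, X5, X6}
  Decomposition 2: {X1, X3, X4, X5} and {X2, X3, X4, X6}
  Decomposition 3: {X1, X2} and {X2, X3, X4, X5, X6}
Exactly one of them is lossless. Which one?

Decomposition 1: common = {X5, X6}, closure = {X5, X6} → lossy.
Decomposition 2: common = {X3, X4}, closure = {X2, X3, X4, X5, X6} → lossless.
Decomposition 3: common = {X2}, closure = {X2, X5} → lossy.

Decomposition 2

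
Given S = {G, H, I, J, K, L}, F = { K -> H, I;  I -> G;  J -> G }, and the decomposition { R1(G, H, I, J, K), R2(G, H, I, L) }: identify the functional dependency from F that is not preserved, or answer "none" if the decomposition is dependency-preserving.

K → H, I lies within R1.
I → G lies within R1.
J → G lies within R1.
Every dependency is enforceable on the fragments, so the decomposition is dependency-preserving.

none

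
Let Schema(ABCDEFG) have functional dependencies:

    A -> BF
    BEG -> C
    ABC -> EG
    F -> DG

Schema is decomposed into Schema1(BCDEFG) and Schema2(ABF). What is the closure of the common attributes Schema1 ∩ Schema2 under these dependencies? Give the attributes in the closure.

Schema1 ∩ Schema2 = {BF}.
F → DG applies, adding DG
Closure: {BDFG}.

BDFG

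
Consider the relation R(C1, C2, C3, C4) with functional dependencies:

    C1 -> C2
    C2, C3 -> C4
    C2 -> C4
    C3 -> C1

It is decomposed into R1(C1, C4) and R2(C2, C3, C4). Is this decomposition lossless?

No

Common attributes: R1 ∩ R2 = {C4}.
No dependency enlarges {C4}, so (C4)⁺ = {C4}.
The closure contains neither all of R1 = {C1, C4} nor all of R2 = {C2, C3, C4}, so the common attributes are not a superkey of either fragment. The join is lossy.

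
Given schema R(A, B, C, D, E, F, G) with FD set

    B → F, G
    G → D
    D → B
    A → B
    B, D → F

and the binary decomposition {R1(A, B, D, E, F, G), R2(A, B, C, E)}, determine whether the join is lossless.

Yes

Common attributes: R1 ∩ R2 = {A, B, E}.
Closure of {A, B, E}: B → F, G applies, adding F, G; G → D applies, adding D. So (A, B, E)⁺ = {A, B, D, E, F, G}.
This closure contains every attribute of R1, so R1 ∩ R2 → R1. The join is lossless.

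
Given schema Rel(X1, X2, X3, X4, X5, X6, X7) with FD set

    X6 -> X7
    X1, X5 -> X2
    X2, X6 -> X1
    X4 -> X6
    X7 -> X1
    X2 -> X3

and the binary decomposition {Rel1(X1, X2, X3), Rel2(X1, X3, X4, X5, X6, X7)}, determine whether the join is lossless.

Common attributes: Rel1 ∩ Rel2 = {X1, X3}.
No dependency enlarges {X1, X3}, so (X1, X3)⁺ = {X1, X3}.
The closure contains neither all of Rel1 = {X1, X2, X3} nor all of Rel2 = {X1, X3, X4, X5, X6, X7}, so the common attributes are not a superkey of either fragment. The join is lossy.

No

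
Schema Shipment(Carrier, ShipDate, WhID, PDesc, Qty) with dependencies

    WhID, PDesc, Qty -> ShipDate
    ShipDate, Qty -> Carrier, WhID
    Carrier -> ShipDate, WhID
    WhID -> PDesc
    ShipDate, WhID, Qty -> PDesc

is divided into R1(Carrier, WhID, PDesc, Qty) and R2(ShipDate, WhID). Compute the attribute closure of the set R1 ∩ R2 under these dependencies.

WhID, PDesc

R1 ∩ R2 = {WhID}.
WhID → PDesc applies, adding PDesc
Closure: {WhID, PDesc}.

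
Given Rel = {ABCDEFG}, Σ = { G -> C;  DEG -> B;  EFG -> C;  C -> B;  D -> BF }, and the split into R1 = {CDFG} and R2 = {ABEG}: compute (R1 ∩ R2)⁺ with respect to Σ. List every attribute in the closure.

BCG

R1 ∩ R2 = {G}.
G → C applies, adding C
C → B applies, adding B
Closure: {BCG}.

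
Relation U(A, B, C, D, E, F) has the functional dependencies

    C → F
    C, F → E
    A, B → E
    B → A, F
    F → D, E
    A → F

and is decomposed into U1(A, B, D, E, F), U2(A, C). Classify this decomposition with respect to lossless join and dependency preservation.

Lossless test: (A)⁺ = {A, D, E, F}, which is a superkey of neither fragment — lossy.
Dependency preservation: the restricted closure of {C} across the fragments never reaches {F}, so C → F cannot be enforced without a join — not preserved.

lossy and not dependency-preserving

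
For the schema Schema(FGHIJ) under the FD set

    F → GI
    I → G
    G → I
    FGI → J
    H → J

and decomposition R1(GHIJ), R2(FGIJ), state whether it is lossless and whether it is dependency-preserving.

lossy but dependency-preserving

Lossless test: (GIJ)⁺ = {GIJ}, which is a superkey of neither fragment — lossy.
Dependency preservation: every FD's attributes lie within a single fragment, so each can be enforced locally — preserved.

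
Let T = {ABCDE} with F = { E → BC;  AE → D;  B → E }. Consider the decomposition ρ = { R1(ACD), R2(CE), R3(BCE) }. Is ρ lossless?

Chase test. Columns are ABCDE; row i has aⱼ where attribute j ∈ Ri, else bᵢⱼ.
Initial tableau (one row per fragment):
  row 1: a1 b12 a3 a4 b15
  row 2: b21 b22 a3 b24 a5
  row 3: b31 a2 a3 b34 a5
Rows 2 and 3 agree on E; apply E→BC and equate their BC entries.
No row becomes fully distinguished — the join is lossy.

No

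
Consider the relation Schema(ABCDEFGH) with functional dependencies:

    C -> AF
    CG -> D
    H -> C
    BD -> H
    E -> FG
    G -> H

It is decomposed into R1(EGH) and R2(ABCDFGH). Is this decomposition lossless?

Common attributes: R1 ∩ R2 = {GH}.
Closure of {GH}: H → C applies, adding C; C → AF applies, adding AF; CG → D applies, adding D. So (GH)⁺ = {ACDFGH}.
The closure contains neither all of R1 = {EGH} nor all of R2 = {ABCDFGH}, so the common attributes are not a superkey of either fragment. The join is lossy.

No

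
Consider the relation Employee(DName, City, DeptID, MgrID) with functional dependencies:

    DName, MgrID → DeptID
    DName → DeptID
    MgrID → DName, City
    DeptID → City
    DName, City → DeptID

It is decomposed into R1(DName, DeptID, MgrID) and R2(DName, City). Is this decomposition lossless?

Yes

Common attributes: R1 ∩ R2 = {DName}.
Closure of {DName}: DName → DeptID applies, adding DeptID; DeptID → City applies, adding City. So (DName)⁺ = {DName, City, DeptID}.
This closure contains every attribute of R2, so R1 ∩ R2 → R2. The join is lossless.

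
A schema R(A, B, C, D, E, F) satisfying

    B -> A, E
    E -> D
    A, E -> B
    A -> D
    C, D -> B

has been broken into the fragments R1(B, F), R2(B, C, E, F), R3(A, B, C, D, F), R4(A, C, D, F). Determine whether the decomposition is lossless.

Yes

Chase test. Columns are A, B, C, D, E, F; row i has aⱼ where attribute j ∈ Ri, else bᵢⱼ.
Initial tableau (one row per fragment):
  row 1: b11 a2 b13 b14 b15 a6
  row 2: b21 a2 a3 b24 a5 a6
  row 3: a1 a2 a3 a4 b35 a6
  row 4: a1 b42 a3 a4 b45 a6
Rows 1 and 2 agree on B; apply B→A, E and equate their A, E entries.
Rows 1 and 3 agree on B; apply B→A, E and equate their A, E entries.
Rows 1 and 2 agree on E; apply E→D and equate their D entries.
Rows 1 and 3 agree on E; apply E→D and equate their D entries.
Rows 2 and 4 agree on C, D; apply C, D→B and equate their B entries.
Rows 1 and 4 agree on B; apply B→A, E and equate their A, E entries.
Row 2 is now all distinguished symbols — the join is lossless.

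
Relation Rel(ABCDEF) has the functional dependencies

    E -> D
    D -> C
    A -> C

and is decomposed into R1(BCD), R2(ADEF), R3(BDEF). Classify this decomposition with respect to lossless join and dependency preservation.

lossy and not dependency-preserving

Lossless test (chase): Rows 1 and 2 agree on D; apply D→C and equate their C entries. Rows 1 and 3 agree on D; apply D→C and equate their C entries. No row becomes fully distinguished — the join is lossy.
Dependency preservation: the restricted closure of {A} across the fragments never reaches {C}, so A → C cannot be enforced without a join — not preserved.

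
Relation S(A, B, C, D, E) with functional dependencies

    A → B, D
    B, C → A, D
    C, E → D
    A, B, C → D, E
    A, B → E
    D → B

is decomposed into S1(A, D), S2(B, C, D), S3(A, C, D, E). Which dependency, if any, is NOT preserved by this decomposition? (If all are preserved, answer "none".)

A → B, D: restricted closure across fragments reaches B, D.
B, C → A, D: restricted closure across fragments reaches A, D.
C, E → D lies within S3.
A, B, C → D, E: restricted closure across fragments reaches D, E.
A, B → E: restricted closure across fragments reaches E.
D → B lies within S2.
Every dependency is enforceable on the fragments, so the decomposition is dependency-preserving.

none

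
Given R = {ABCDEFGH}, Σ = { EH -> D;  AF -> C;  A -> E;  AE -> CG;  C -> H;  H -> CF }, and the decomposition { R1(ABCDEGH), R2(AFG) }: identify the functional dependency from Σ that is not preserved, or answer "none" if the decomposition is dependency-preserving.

H -> CF

Check H → CF: no single fragment contains all of {CFH}, and the restricted closure of {H} across the fragments never reaches {CF}.
EH → D is preserved.
AF → C is preserved.
A → E is preserved.
AE → CG is preserved.
C → H is preserved.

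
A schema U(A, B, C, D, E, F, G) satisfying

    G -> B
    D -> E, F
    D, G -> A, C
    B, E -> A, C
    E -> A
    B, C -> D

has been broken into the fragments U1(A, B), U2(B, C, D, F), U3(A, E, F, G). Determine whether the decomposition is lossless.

No

Chase test. Columns are A, B, C, D, E, F, G; row i has aⱼ where attribute j ∈ Ui, else bᵢⱼ.
Initial tableau (one row per fragment):
  row 1: a1 a2 b13 b14 b15 b16 b17
  row 2: b21 a2 a3 a4 b25 a6 b27
  row 3: a1 b32 b33 b34 a5 a6 a7
No row becomes fully distinguished — the join is lossy.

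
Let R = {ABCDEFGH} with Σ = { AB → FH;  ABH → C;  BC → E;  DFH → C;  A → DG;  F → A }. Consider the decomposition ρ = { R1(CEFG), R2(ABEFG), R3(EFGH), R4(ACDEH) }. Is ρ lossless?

No

Chase test. Columns are ABCDEFGH; row i has aⱼ where attribute j ∈ Ri, else bᵢⱼ.
Initial tableau (one row per fragment):
  row 1: b11 b12 a3 b14 a5 a6 a7 b18
  row 2: a1 a2 b23 b24 a5 a6 a7 b28
  row 3: b31 b32 b33 b34 a5 a6 a7 a8
  row 4: a1 b42 a3 a4 a5 b46 b47 a8
Rows 2 and 4 agree on A; apply A→DG and equate their DG entries.
Rows 1 and 2 agree on F; apply F→A and equate their A entries.
Rows 1 and 3 agree on F; apply F→A and equate their A entries.
Rows 1 and 2 agree on A; apply A→DG and equate their DG entries.
Rows 1 and 3 agree on A; apply A→DG and equate their DG entries.
No row becomes fully distinguished — the join is lossy.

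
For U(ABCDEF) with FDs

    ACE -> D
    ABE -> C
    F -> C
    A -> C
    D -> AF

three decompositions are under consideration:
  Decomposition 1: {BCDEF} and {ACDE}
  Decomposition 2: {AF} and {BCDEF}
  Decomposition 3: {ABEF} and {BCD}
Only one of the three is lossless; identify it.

Decomposition 1

Decomposition 1: common = {CDE}, closure = {ACDEF} → lossless.
Decomposition 2: common = {F}, closure = {CF} → lossy.
Decomposition 3: common = {B}, closure = {B} → lossy.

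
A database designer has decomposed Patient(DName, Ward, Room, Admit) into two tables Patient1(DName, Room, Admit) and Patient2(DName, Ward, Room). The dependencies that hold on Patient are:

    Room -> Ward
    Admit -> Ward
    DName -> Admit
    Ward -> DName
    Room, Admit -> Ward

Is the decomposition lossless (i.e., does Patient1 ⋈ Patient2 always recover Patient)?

Common attributes: Patient1 ∩ Patient2 = {DName, Room}.
Closure of {DName, Room}: Room → Ward applies, adding Ward; DName → Admit applies, adding Admit. So (DName, Room)⁺ = {DName, Ward, Room, Admit}.
This closure contains every attribute of Patient1, so Patient1 ∩ Patient2 → Patient1. The join is lossless.

Yes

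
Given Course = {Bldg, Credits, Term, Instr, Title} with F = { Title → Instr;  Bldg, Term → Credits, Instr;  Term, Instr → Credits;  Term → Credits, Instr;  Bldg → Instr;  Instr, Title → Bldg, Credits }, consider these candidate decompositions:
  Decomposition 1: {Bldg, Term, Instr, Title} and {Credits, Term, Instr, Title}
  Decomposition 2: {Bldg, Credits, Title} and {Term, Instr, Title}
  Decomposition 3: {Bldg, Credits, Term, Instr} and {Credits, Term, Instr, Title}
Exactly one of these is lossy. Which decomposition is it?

Decomposition 3

Decomposition 1: common = {Term, Instr, Title}, closure = {Bldg, Credits, Term, Instr, Title} → lossless.
Decomposition 2: common = {Title}, closure = {Bldg, Credits, Instr, Title} → lossless.
Decomposition 3: common = {Credits, Term, Instr}, closure = {Credits, Term, Instr} → lossy.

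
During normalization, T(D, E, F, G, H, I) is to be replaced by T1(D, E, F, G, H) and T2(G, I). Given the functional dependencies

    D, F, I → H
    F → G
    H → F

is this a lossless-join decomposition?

Common attributes: T1 ∩ T2 = {G}.
No dependency enlarges {G}, so (G)⁺ = {G}.
The closure contains neither all of T1 = {D, E, F, G, H} nor all of T2 = {G, I}, so the common attributes are not a superkey of either fragment. The join is lossy.

No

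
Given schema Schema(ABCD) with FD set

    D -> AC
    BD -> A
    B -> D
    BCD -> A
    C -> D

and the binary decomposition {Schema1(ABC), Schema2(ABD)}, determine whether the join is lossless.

Common attributes: Schema1 ∩ Schema2 = {AB}.
Closure of {AB}: B → D applies, adding D; D → AC applies, adding C. So (AB)⁺ = {ABCD}.
This closure contains every attribute of Schema1, so Schema1 ∩ Schema2 → Schema1. The join is lossless.

Yes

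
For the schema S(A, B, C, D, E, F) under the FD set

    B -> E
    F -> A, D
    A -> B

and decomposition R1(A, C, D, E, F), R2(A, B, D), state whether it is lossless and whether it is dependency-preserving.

Lossless test: (A, D)⁺ = {A, B, D, E}, which contains all of one fragment — lossless.
Dependency preservation: the restricted closure of {B} across the fragments never reaches {E}, so B → E cannot be enforced without a join — not preserved.

lossless but not dependency-preserving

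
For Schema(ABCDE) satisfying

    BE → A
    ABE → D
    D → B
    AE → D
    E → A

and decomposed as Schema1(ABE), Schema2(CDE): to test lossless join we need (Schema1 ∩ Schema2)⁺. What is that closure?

ABDE

Schema1 ∩ Schema2 = {E}.
E → A applies, adding A
AE → D applies, adding D
D → B applies, adding B
Closure: {ABDE}.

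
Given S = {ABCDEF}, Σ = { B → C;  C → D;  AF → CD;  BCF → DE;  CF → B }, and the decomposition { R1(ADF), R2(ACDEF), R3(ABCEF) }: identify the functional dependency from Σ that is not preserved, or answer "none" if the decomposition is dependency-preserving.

B → C lies within R3.
C → D lies within R2.
AF → CD lies within R2.
BCF → DE: restricted closure across fragments reaches DE.
CF → B lies within R3.
Every dependency is enforceable on the fragments, so the decomposition is dependency-preserving.

none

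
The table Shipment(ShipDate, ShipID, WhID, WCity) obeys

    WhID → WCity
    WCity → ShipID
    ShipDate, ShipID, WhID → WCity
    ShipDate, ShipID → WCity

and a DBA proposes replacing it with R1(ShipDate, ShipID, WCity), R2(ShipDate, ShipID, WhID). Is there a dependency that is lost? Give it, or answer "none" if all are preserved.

WhID → WCity

Check WhID → WCity: no single fragment contains all of {WhID, WCity}, and the restricted closure of {WhID} across the fragments never reaches {WCity}.
WCity → ShipID is preserved.
ShipDate, ShipID, WhID → WCity is preserved.
ShipDate, ShipID → WCity is preserved.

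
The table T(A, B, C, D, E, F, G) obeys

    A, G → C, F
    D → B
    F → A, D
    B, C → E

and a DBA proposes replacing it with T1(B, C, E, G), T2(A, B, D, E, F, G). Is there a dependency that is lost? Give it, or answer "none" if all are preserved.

A, G → C, F

Check A, G → C, F: no single fragment contains all of {A, C, F, G}, and the restricted closure of {A, G} across the fragments never reaches {C, F}.
D → B is preserved.
F → A, D is preserved.
B, C → E is preserved.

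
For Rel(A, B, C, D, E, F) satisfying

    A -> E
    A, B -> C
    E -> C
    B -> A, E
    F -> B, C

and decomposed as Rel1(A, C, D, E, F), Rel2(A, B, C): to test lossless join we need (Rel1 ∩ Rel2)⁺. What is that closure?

Rel1 ∩ Rel2 = {A, C}.
A → E applies, adding E
Closure: {A, C, E}.

A, C, E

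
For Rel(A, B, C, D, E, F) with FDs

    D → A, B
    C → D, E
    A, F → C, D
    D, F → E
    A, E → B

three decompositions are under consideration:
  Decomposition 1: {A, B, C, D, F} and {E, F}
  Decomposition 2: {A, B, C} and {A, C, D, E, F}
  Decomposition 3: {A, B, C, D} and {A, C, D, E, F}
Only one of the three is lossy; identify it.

Decomposition 1: common = {F}, closure = {F} → lossy.
Decomposition 2: common = {A, C}, closure = {A, B, C, D, E} → lossless.
Decomposition 3: common = {A, C, D}, closure = {A, B, C, D, E} → lossless.

Decomposition 1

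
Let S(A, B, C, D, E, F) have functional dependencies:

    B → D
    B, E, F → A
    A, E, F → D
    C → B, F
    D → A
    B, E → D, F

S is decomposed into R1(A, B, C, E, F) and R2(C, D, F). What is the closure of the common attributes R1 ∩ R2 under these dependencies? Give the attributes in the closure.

R1 ∩ R2 = {C, F}.
C → B, F applies, adding B
B → D applies, adding D
D → A applies, adding A
Closure: {A, B, C, D, F}.

A, B, C, D, F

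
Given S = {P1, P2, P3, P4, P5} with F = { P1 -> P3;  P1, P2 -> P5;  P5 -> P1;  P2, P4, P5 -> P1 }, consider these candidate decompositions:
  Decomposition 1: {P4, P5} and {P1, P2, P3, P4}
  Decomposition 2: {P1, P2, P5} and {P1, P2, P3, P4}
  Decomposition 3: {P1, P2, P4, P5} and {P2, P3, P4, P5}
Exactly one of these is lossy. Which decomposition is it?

Decomposition 1

Decomposition 1: common = {P4}, closure = {P4} → lossy.
Decomposition 2: common = {P1, P2}, closure = {P1, P2, P3, P5} → lossless.
Decomposition 3: common = {P2, P4, P5}, closure = {P1, P2, P3, P4, P5} → lossless.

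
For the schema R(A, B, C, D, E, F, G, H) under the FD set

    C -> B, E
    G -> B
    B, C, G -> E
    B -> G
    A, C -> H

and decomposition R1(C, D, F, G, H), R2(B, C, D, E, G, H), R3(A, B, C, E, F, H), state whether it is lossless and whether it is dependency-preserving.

Lossless test (chase): Rows 1 and 2 agree on C; apply C→B, E and equate their B, E entries. Rows 1 and 3 agree on B; apply B→G and equate their G entries. No row becomes fully distinguished — the join is lossy.
Dependency preservation: every FD's attributes lie within a single fragment, so each can be enforced locally — preserved.

lossy but dependency-preserving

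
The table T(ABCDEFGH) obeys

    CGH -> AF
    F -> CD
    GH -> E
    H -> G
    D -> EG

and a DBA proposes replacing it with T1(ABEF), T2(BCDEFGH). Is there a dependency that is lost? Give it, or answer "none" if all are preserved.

CGH -> AF

Check CGH → AF: no single fragment contains all of {ACFGH}, and the restricted closure of {CGH} across the fragments never reaches {AF}.
F → CD is preserved.
GH → E is preserved.
H → G is preserved.
D → EG is preserved.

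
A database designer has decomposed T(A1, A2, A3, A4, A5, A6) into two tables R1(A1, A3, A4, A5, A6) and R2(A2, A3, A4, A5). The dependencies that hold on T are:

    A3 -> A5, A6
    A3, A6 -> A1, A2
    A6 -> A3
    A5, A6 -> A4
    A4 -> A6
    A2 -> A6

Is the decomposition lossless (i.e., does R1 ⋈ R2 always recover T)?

Common attributes: R1 ∩ R2 = {A3, A4, A5}.
Closure of {A3, A4, A5}: A3 → A5, A6 applies, adding A6; A3, A6 → A1, A2 applies, adding A1, A2. So (A3, A4, A5)⁺ = {A1, A2, A3, A4, A5, A6}.
This closure contains every attribute of R1, so R1 ∩ R2 → R1. The join is lossless.

Yes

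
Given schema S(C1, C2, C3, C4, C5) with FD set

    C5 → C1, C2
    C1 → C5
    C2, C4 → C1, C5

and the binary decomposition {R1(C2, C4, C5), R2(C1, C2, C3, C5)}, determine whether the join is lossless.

Common attributes: R1 ∩ R2 = {C2, C5}.
Closure of {C2, C5}: C5 → C1, C2 applies, adding C1. So (C2, C5)⁺ = {C1, C2, C5}.
The closure contains neither all of R1 = {C2, C4, C5} nor all of R2 = {C1, C2, C3, C5}, so the common attributes are not a superkey of either fragment. The join is lossy.

No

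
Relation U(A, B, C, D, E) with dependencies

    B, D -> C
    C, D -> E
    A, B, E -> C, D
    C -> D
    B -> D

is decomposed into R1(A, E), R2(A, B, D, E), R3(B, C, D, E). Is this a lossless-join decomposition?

Yes

Chase test. Columns are A, B, C, D, E; row i has aⱼ where attribute j ∈ Ri, else bᵢⱼ.
Initial tableau (one row per fragment):
  row 1: a1 b12 b13 b14 a5
  row 2: a1 a2 b23 a4 a5
  row 3: b31 a2 a3 a4 a5
Rows 2 and 3 agree on B, D; apply B, D→C and equate their C entries.
Row 2 is now all distinguished symbols — the join is lossless.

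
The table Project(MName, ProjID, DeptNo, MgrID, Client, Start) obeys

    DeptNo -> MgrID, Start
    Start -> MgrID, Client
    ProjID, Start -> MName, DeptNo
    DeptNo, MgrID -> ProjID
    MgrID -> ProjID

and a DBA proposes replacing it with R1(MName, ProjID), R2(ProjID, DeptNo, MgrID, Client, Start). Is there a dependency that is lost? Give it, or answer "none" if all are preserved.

Check ProjID, Start → MName, DeptNo: no single fragment contains all of {MName, ProjID, DeptNo, Start}, and the restricted closure of {ProjID, Start} across the fragments never reaches {MName, DeptNo}.
DeptNo → MgrID, Start is preserved.
Start → MgrID, Client is preserved.
DeptNo, MgrID → ProjID is preserved.
MgrID → ProjID is preserved.

ProjID, Start -> MName, DeptNo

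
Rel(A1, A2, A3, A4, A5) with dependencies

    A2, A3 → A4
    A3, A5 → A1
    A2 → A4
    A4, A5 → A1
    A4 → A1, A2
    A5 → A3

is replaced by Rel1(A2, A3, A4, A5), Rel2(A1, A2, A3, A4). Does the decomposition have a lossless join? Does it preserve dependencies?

Lossless test: (A2, A3, A4)⁺ = {A1, A2, A3, A4}, which contains all of one fragment — lossless.
Dependency preservation: the restricted closure of {A3, A5} across the fragments never reaches {A1}, so A3, A5 → A1 cannot be enforced without a join — not preserved.

lossless but not dependency-preserving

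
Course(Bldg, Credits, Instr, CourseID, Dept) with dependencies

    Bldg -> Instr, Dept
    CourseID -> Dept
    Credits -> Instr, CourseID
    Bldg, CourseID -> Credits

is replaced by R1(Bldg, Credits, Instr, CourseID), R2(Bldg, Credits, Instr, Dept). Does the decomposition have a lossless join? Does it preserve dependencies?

lossless but not dependency-preserving

Lossless test: (Bldg, Credits, Instr)⁺ = {Bldg, Credits, Instr, CourseID, Dept}, which contains all of one fragment — lossless.
Dependency preservation: the restricted closure of {CourseID} across the fragments never reaches {Dept}, so CourseID → Dept cannot be enforced without a join — not preserved.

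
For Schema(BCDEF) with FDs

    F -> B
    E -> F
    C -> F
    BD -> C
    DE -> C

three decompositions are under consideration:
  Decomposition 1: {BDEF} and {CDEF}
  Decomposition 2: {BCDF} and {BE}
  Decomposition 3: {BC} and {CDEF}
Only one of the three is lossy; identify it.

Decomposition 2

Decomposition 1: common = {DEF}, closure = {BCDEF} → lossless.
Decomposition 2: common = {B}, closure = {B} → lossy.
Decomposition 3: common = {C}, closure = {BCF} → lossless.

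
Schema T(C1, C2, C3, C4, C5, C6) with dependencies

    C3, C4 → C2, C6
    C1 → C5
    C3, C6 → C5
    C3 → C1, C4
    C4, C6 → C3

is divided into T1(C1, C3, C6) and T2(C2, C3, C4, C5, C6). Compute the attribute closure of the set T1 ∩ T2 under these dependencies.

C1, C2, C3, C4, C5, C6

T1 ∩ T2 = {C3, C6}.
C3, C6 → C5 applies, adding C5
C3 → C1, C4 applies, adding C1, C4
C3, C4 → C2, C6 applies, adding C2
Closure: {C1, C2, C3, C4, C5, C6}.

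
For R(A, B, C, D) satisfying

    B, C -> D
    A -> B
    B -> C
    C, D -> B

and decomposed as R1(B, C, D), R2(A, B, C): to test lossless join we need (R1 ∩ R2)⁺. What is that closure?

R1 ∩ R2 = {B, C}.
B, C → D applies, adding D
Closure: {B, C, D}.

B, C, D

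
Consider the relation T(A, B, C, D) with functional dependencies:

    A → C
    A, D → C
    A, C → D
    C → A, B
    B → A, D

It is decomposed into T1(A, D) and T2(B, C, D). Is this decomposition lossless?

Common attributes: T1 ∩ T2 = {D}.
No dependency enlarges {D}, so (D)⁺ = {D}.
The closure contains neither all of T1 = {A, D} nor all of T2 = {B, C, D}, so the common attributes are not a superkey of either fragment. The join is lossy.

No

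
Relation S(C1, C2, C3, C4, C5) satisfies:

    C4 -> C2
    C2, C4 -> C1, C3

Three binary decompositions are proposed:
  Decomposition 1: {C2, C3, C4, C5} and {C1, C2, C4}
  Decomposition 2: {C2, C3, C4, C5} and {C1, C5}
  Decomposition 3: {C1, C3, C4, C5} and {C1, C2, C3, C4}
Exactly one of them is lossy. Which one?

Decomposition 1: common = {C2, C4}, closure = {C1, C2, C3, C4} → lossless.
Decomposition 2: common = {C5}, closure = {C5} → lossy.
Decomposition 3: common = {C1, C3, C4}, closure = {C1, C2, C3, C4} → lossless.

Decomposition 2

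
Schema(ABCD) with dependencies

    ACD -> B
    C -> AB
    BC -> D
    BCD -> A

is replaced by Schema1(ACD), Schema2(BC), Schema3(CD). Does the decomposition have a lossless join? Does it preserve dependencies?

Lossless test (chase): Rows 1 and 2 agree on C; apply C→AB and equate their AB entries. Rows 1 and 3 agree on C; apply C→AB and equate their AB entries. Rows 1 and 2 agree on BC; apply BC→D and equate their D entries. Row 1 is now all distinguished symbols — the join is lossless.
Dependency preservation: ACD → B; C → AB; BC → D; BCD → A are not contained in any single fragment, but the restricted closure of each left-hand side across the fragments still reaches the right-hand side; the remaining FDs each lie inside some fragment. All dependencies are preserved.

lossless and dependency-preserving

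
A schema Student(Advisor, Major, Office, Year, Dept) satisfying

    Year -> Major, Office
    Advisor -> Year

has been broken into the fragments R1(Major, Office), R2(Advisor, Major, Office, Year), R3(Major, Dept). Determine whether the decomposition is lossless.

No

Chase test. Columns are Advisor, Major, Office, Year, Dept; row i has aⱼ where attribute j ∈ Ri, else bᵢⱼ.
Initial tableau (one row per fragment):
  row 1: b11 a2 a3 b14 b15
  row 2: a1 a2 a3 a4 b25
  row 3: b31 a2 b33 b34 a5
No row becomes fully distinguished — the join is lossy.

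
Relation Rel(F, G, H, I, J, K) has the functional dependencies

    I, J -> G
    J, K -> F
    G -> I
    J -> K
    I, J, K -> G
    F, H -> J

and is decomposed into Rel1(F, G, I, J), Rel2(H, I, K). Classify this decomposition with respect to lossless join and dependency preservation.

Lossless test: (I)⁺ = {I}, which is a superkey of neither fragment — lossy.
Dependency preservation: the restricted closure of {J} across the fragments never reaches {K}, so J → K cannot be enforced without a join — not preserved.

lossy and not dependency-preserving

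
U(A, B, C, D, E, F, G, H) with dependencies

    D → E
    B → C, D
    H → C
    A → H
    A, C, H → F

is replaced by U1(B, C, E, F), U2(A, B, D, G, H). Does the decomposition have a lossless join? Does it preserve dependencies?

lossy and not dependency-preserving

Lossless test: (B)⁺ = {B, C, D, E}, which is a superkey of neither fragment — lossy.
Dependency preservation: the restricted closure of {D} across the fragments never reaches {E}, so D → E cannot be enforced without a join — not preserved.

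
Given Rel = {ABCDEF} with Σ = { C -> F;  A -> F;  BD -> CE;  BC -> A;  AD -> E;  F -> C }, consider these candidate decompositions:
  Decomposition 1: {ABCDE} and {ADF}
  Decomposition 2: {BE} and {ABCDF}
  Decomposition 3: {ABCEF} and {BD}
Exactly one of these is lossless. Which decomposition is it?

Decomposition 1

Decomposition 1: common = {AD}, closure = {ACDEF} → lossless.
Decomposition 2: common = {B}, closure = {B} → lossy.
Decomposition 3: common = {B}, closure = {B} → lossy.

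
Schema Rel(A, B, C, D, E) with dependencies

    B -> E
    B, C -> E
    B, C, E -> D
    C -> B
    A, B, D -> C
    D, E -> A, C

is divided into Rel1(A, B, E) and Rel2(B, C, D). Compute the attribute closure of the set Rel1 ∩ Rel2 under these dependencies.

Rel1 ∩ Rel2 = {B}.
B → E applies, adding E
Closure: {B, E}.

B, E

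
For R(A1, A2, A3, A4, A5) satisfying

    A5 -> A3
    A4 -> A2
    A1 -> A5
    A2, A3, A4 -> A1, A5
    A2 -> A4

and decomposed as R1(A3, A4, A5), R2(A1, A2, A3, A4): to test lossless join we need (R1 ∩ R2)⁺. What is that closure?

R1 ∩ R2 = {A3, A4}.
A4 → A2 applies, adding A2
A2, A3, A4 → A1, A5 applies, adding A1, A5
Closure: {A1, A2, A3, A4, A5}.

A1, A2, A3, A4, A5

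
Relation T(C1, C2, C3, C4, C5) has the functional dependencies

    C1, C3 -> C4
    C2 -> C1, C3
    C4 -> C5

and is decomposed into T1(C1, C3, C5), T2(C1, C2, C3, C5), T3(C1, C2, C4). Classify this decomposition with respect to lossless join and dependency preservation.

Lossless test (chase): Rows 1 and 2 agree on C1, C3; apply C1, C3→C4 and equate their C4 entries. Rows 2 and 3 agree on C2; apply C2→C1, C3 and equate their C1, C3 entries. Rows 1 and 3 agree on C1, C3; apply C1, C3→C4 and equate their C4 entries. Rows 1 and 3 agree on C4; apply C4→C5 and equate their C5 entries. Row 2 is now all distinguished symbols — the join is lossless.
Dependency preservation: the restricted closure of {C1, C3} across the fragments never reaches {C4}, so C1, C3 → C4 cannot be enforced without a join — not preserved.

lossless but not dependency-preserving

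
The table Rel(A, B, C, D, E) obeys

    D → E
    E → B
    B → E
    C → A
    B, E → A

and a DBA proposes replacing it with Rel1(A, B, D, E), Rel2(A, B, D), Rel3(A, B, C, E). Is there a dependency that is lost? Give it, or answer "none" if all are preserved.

none

D → E lies within Rel1.
E → B lies within Rel1.
B → E lies within Rel1.
C → A lies within Rel3.
B, E → A lies within Rel1.
Every dependency is enforceable on the fragments, so the decomposition is dependency-preserving.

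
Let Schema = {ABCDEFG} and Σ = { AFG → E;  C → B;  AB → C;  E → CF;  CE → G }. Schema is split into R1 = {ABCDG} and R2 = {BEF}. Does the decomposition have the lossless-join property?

Common attributes: R1 ∩ R2 = {B}.
No dependency enlarges {B}, so (B)⁺ = {B}.
The closure contains neither all of R1 = {ABCDG} nor all of R2 = {BEF}, so the common attributes are not a superkey of either fragment. The join is lossy.

No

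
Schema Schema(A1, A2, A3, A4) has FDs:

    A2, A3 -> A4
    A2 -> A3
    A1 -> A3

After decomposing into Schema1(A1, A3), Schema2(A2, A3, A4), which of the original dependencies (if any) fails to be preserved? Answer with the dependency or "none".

A2, A3 → A4 lies within Schema2.
A2 → A3 lies within Schema2.
A1 → A3 lies within Schema1.
Every dependency is enforceable on the fragments, so the decomposition is dependency-preserving.

none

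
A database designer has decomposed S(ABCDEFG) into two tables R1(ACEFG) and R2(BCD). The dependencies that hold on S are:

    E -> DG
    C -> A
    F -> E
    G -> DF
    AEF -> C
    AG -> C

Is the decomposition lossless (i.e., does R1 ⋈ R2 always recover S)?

Common attributes: R1 ∩ R2 = {C}.
Closure of {C}: C → A applies, adding A. So (C)⁺ = {AC}.
The closure contains neither all of R1 = {ACEFG} nor all of R2 = {BCD}, so the common attributes are not a superkey of either fragment. The join is lossy.

No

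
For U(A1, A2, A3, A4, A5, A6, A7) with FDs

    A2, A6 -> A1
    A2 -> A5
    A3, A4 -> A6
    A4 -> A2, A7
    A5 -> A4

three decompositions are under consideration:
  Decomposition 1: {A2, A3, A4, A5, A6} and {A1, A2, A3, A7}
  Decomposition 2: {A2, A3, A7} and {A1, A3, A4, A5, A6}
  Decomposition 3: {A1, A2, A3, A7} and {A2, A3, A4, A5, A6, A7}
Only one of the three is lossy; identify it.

Decomposition 1: common = {A2, A3}, closure = {A1, A2, A3, A4, A5, A6, A7} → lossless.
Decomposition 2: common = {A3}, closure = {A3} → lossy.
Decomposition 3: common = {A2, A3, A7}, closure = {A1, A2, A3, A4, A5, A6, A7} → lossless.

Decomposition 2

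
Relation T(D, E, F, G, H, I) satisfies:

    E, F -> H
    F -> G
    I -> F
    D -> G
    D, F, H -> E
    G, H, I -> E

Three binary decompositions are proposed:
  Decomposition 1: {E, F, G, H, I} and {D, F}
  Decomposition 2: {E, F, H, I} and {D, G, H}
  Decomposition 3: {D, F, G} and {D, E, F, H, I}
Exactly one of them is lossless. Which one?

Decomposition 3

Decomposition 1: common = {F}, closure = {F, G} → lossy.
Decomposition 2: common = {H}, closure = {H} → lossy.
Decomposition 3: common = {D, F}, closure = {D, F, G} → lossless.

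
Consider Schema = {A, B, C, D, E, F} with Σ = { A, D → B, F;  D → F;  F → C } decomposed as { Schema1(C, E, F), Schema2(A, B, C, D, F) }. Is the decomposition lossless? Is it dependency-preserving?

lossy but dependency-preserving

Lossless test: (C, F)⁺ = {C, F}, which is a superkey of neither fragment — lossy.
Dependency preservation: every FD's attributes lie within a single fragment, so each can be enforced locally — preserved.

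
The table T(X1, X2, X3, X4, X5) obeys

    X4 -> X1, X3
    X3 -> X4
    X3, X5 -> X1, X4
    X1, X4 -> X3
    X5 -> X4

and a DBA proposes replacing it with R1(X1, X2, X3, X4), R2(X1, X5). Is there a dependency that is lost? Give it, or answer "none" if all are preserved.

Check X5 → X4: no single fragment contains all of {X4, X5}, and the restricted closure of {X5} across the fragments never reaches {X4}.
X4 → X1, X3 is preserved.
X3 → X4 is preserved.
X3, X5 → X1, X4 is preserved.
X1, X4 → X3 is preserved.

X5 -> X4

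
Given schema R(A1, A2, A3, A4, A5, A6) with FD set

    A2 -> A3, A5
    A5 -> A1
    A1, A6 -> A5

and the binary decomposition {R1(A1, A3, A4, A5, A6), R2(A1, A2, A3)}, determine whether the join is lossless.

No

Common attributes: R1 ∩ R2 = {A1, A3}.
No dependency enlarges {A1, A3}, so (A1, A3)⁺ = {A1, A3}.
The closure contains neither all of R1 = {A1, A3, A4, A5, A6} nor all of R2 = {A1, A2, A3}, so the common attributes are not a superkey of either fragment. The join is lossy.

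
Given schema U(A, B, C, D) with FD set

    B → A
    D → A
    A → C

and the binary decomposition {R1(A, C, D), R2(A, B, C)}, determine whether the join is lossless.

No

Common attributes: R1 ∩ R2 = {A, C}.
No dependency enlarges {A, C}, so (A, C)⁺ = {A, C}.
The closure contains neither all of R1 = {A, C, D} nor all of R2 = {A, B, C}, so the common attributes are not a superkey of either fragment. The join is lossy.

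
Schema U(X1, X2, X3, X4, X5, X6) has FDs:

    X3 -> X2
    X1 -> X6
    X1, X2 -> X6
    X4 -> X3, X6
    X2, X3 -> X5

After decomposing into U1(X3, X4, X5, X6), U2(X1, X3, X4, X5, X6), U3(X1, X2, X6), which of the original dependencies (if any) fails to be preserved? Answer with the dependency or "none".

X3 -> X2

Check X3 → X2: no single fragment contains all of {X2, X3}, and the restricted closure of {X3} across the fragments never reaches {X2}.
X1 → X6 is preserved.
X1, X2 → X6 is preserved.
X4 → X3, X6 is preserved.
X2, X3 → X5 is preserved.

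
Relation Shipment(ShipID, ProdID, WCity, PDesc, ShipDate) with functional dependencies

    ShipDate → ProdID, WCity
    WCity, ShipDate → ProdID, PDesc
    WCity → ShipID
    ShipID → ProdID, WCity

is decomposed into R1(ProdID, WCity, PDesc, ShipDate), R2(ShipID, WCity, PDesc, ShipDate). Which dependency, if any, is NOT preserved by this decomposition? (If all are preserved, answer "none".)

none

ShipDate → ProdID, WCity lies within R1.
WCity, ShipDate → ProdID, PDesc lies within R1.
WCity → ShipID lies within R2.
ShipID → ProdID, WCity: restricted closure across fragments reaches ProdID, WCity.
Every dependency is enforceable on the fragments, so the decomposition is dependency-preserving.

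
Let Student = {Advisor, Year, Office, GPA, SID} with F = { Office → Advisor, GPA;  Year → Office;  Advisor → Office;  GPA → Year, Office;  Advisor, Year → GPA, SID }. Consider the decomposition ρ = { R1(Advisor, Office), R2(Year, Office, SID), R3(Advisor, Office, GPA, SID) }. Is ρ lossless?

Chase test. Columns are Advisor, Year, Office, GPA, SID; row i has aⱼ where attribute j ∈ Ri, else bᵢⱼ.
Initial tableau (one row per fragment):
  row 1: a1 b12 a3 b14 b15
  row 2: b21 a2 a3 b24 a5
  row 3: a1 b32 a3 a4 a5
Rows 1 and 2 agree on Office; apply Office→Advisor, GPA and equate their Advisor, GPA entries.
Rows 1 and 3 agree on Office; apply Office→Advisor, GPA and equate their Advisor, GPA entries.
Rows 1 and 2 agree on GPA; apply GPA→Year, Office and equate their Year, Office entries.
Rows 1 and 3 agree on GPA; apply GPA→Year, Office and equate their Year, Office entries.
Rows 1 and 2 agree on Advisor, Year; apply Advisor, Year→GPA, SID and equate their GPA, SID entries.
Row 1 is now all distinguished symbols — the join is lossless.

Yes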